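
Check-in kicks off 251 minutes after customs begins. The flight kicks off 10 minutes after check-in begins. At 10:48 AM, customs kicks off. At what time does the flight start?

Check-in starts at 10:48 AM + 251 min = 2:59 PM.
The flight starts at 2:59 PM + 10 min = 3:09 PM.

3:09 PM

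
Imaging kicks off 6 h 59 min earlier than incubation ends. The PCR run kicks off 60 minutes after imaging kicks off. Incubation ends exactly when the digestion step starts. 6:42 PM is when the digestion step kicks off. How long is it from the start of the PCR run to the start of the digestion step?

Incubation ends at 6:42 PM.
Imaging starts at 6:42 PM − 419 min = 11:43 AM.
The PCR run starts at 11:43 AM + 60 min = 12:43 PM.
From 12:43 PM to 6:42 PM is 359 minutes.

359 minutes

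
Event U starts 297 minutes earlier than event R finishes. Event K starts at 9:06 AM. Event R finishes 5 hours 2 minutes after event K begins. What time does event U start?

Event R ends at 9:06 AM + 302 min = 2:08 PM.
Event U starts at 2:08 PM − 297 min = 9:11 AM.

9:11 AM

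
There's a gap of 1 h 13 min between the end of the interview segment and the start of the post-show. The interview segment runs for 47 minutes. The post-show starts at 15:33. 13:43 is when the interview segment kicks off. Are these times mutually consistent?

No

The interview segment ends at 13:43 + 47 min = 14:30.
The post-show starts at 14:30 + 73 min = 15:43.
But the post-show is also said to start at 15:33 — a 10-minute conflict.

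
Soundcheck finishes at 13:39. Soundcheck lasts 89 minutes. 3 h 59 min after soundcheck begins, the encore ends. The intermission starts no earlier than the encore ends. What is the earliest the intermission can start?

Soundcheck starts at 13:39 − 89 min = 12:10.
The encore ends at 12:10 + 239 min = 16:09.
The intermission is bounded by the encore, so the earliest it can start is 16:09.

16:09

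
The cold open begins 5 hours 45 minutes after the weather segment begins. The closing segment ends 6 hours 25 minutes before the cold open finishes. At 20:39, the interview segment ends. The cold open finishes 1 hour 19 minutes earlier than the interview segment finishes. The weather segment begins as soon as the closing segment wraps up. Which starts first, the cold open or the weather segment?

The cold open ends at 20:39 − 79 min = 19:20.
The closing segment ends at 19:20 − 385 min = 12:55.
So the weather segment starts at 12:55.
The cold open starts at 12:55 + 345 min = 18:40.
The cold open starts at 18:40 and the weather segment starts at 12:55, so the weather segment is first.

the weather segment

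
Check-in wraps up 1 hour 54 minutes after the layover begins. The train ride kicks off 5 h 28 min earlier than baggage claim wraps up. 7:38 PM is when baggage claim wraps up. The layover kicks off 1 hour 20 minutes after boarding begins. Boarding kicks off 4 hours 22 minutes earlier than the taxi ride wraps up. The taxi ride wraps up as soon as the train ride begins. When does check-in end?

The train ride starts at 7:38 PM − 328 min = 2:10 PM.
So the taxi ride ends at 2:10 PM.
Boarding starts at 2:10 PM − 262 min = 9:48 AM.
The layover starts at 9:48 AM + 80 min = 11:08 AM.
Check-in ends at 11:08 AM + 114 min = 1:02 PM.

1:02 PM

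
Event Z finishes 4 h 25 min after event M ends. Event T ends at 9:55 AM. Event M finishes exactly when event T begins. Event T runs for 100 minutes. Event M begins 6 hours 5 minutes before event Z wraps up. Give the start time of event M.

6:35 AM

Event T starts at 9:55 AM − 100 min = 8:15 AM.
So event M ends at 8:15 AM.
Event Z ends at 8:15 AM + 265 min = 12:40 PM.
Event M starts at 12:40 PM − 365 min = 6:35 AM.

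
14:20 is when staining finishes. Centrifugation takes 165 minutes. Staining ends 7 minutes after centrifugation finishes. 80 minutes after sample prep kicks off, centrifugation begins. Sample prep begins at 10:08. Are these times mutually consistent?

Yes

Centrifugation starts at 10:08 + 80 min = 11:28.
Centrifugation ends at 11:28 + 165 min = 14:13.
Staining ends at 14:13 + 7 min = 14:20.
That matches the stated 14:20, so the schedule is consistent.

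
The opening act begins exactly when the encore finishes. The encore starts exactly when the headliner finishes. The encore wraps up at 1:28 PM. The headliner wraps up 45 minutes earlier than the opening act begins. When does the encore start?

12:43 PM

The opening act starts at 1:28 PM.
The headliner ends at 1:28 PM − 45 min = 12:43 PM.
So the encore starts at 12:43 PM.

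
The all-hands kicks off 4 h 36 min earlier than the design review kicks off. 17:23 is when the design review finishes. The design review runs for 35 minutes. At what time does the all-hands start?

The design review starts at 17:23 − 35 min = 16:48.
The all-hands starts at 16:48 − 276 min = 12:12.

12:12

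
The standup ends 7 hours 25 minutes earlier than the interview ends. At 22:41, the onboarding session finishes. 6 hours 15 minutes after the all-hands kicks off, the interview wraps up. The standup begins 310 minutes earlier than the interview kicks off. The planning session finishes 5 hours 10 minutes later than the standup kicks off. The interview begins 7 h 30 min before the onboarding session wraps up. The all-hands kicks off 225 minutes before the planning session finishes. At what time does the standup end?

10:16

The interview starts at 22:41 − 450 min = 15:11.
The standup starts at 15:11 − 310 min = 10:01.
The planning session ends at 10:01 + 310 min = 15:11.
The all-hands starts at 15:11 − 225 min = 11:26.
The interview ends at 11:26 + 375 min = 17:41.
The standup ends at 17:41 − 445 min = 10:16.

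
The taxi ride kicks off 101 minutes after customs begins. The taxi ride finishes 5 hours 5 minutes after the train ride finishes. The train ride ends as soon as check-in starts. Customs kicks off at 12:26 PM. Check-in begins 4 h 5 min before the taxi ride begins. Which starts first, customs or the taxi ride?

customs

The taxi ride starts at 12:26 PM + 101 min = 2:07 PM.
Customs starts at 12:26 PM and the taxi ride starts at 2:07 PM, so customs is first.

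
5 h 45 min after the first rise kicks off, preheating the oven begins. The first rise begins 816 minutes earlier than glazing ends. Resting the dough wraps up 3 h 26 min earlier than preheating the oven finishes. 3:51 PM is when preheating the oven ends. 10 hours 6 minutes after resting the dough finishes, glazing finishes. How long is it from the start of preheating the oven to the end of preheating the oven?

Resting the dough ends at 3:51 PM − 206 min = 12:25 PM.
Glazing ends at 12:25 PM + 606 min = 10:31 PM.
The first rise starts at 10:31 PM − 816 min = 8:55 AM.
Preheating the oven starts at 8:55 AM + 345 min = 2:40 PM.
From 2:40 PM to 3:51 PM is 1 h 11 min.

1 h 11 min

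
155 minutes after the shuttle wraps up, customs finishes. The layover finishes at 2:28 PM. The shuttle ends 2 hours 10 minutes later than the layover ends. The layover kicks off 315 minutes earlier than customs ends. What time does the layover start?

The shuttle ends at 2:28 PM + 130 min = 4:38 PM.
Customs ends at 4:38 PM + 155 min = 7:13 PM.
The layover starts at 7:13 PM − 315 min = 1:58 PM.

1:58 PM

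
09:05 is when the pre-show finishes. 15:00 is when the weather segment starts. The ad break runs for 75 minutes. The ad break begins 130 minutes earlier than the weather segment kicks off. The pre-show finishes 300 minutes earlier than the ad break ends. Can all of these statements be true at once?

Yes

The ad break starts at 15:00 − 130 min = 12:50.
The ad break ends at 12:50 + 75 min = 14:05.
The pre-show ends at 14:05 − 300 min = 09:05.
That matches the stated 09:05, so the schedule is consistent.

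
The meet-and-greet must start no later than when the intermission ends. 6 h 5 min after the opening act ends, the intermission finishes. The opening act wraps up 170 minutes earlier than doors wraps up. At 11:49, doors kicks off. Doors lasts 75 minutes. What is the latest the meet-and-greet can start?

Doors ends at 11:49 + 75 min = 13:04.
The opening act ends at 13:04 − 170 min = 10:14.
The intermission ends at 10:14 + 365 min = 16:19.
The meet-and-greet is bounded by the intermission, so the latest it can start is 16:19.

16:19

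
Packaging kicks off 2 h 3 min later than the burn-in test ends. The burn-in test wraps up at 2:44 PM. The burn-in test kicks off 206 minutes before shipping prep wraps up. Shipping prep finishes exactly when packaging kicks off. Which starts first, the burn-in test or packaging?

Packaging starts at 2:44 PM + 123 min = 4:47 PM.
So shipping prep ends at 4:47 PM.
The burn-in test starts at 4:47 PM − 206 min = 1:21 PM.
The burn-in test starts at 1:21 PM and packaging starts at 4:47 PM, so the burn-in test is first.

the burn-in test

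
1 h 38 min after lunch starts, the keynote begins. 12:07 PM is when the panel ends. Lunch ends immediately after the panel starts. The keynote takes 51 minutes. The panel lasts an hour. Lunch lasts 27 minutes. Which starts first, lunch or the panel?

The panel starts at 12:07 PM − 60 min = 11:07 AM.
So lunch ends at 11:07 AM.
Lunch starts at 11:07 AM − 27 min = 10:40 AM.
Lunch starts at 10:40 AM and the panel starts at 11:07 AM, so lunch is first.

lunch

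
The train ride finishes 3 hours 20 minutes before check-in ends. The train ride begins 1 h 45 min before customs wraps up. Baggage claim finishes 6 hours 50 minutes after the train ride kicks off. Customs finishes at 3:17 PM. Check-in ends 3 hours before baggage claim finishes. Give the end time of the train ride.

2:02 PM

The train ride starts at 3:17 PM − 105 min = 1:32 PM.
Baggage claim ends at 1:32 PM + 410 min = 8:22 PM.
Check-in ends at 8:22 PM − 180 min = 5:22 PM.
The train ride ends at 5:22 PM − 200 min = 2:02 PM.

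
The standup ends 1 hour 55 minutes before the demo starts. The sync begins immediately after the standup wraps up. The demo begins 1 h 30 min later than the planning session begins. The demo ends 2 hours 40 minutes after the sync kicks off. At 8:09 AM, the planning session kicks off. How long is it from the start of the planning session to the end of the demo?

135 minutes

The demo starts at 8:09 AM + 90 min = 9:39 AM.
The standup ends at 9:39 AM − 115 min = 7:44 AM.
So the sync starts at 7:44 AM.
The demo ends at 7:44 AM + 160 min = 10:24 AM.
From 8:09 AM to 10:24 AM is 135 minutes.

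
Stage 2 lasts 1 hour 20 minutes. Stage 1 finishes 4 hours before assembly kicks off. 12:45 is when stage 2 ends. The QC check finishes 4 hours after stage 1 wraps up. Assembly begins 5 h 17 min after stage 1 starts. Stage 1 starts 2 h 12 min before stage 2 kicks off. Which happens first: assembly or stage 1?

stage 1

Stage 2 starts at 12:45 − 80 min = 11:25.
Stage 1 starts at 11:25 − 132 min = 09:13.
Assembly starts at 09:13 + 317 min = 14:30.
Assembly starts at 14:30 and stage 1 starts at 09:13, so stage 1 is first.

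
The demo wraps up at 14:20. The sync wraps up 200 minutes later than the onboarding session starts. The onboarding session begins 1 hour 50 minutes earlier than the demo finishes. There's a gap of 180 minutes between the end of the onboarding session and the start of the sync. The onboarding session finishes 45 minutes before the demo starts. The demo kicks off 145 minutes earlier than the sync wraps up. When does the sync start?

The onboarding session starts at 14:20 − 110 min = 12:30.
The sync ends at 12:30 + 200 min = 15:50.
The demo starts at 15:50 − 145 min = 13:25.
The onboarding session ends at 13:25 − 45 min = 12:40.
The sync starts at 12:40 + 180 min = 15:40.

15:40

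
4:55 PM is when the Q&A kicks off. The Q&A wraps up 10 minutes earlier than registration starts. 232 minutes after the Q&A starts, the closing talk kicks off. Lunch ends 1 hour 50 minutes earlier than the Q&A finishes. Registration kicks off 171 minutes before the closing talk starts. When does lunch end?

The closing talk starts at 4:55 PM + 232 min = 8:47 PM.
Registration starts at 8:47 PM − 171 min = 5:56 PM.
The Q&A ends at 5:56 PM − 10 min = 5:46 PM.
Lunch ends at 5:46 PM − 110 min = 3:56 PM.

3:56 PM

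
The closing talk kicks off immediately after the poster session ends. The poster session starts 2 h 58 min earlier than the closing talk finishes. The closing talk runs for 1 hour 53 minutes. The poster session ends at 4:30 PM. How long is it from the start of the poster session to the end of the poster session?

The closing talk starts at 4:30 PM.
The closing talk ends at 4:30 PM + 113 min = 6:23 PM.
The poster session starts at 6:23 PM − 178 min = 3:25 PM.
From 3:25 PM to 4:30 PM is 1 hour 5 minutes.

1 hour 5 minutes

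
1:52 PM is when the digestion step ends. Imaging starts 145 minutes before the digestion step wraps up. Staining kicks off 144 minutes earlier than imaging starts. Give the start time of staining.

Imaging starts at 1:52 PM − 145 min = 11:27 AM.
Staining starts at 11:27 AM − 144 min = 9:03 AM.

9:03 AM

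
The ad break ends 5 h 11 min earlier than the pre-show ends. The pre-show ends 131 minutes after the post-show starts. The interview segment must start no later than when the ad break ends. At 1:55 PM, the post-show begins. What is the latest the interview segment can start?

The pre-show ends at 1:55 PM + 131 min = 4:06 PM.
The ad break ends at 4:06 PM − 311 min = 10:55 AM.
The interview segment is bounded by the ad break, so the latest it can start is 10:55 AM.

10:55 AM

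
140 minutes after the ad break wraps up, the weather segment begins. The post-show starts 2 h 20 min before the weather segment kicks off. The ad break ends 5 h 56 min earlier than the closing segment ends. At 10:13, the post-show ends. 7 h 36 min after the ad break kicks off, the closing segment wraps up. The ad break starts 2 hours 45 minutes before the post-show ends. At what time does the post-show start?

The ad break starts at 10:13 − 165 min = 07:28.
The closing segment ends at 07:28 + 456 min = 15:04.
The ad break ends at 15:04 − 356 min = 09:08.
The weather segment starts at 09:08 + 140 min = 11:28.
The post-show starts at 11:28 − 140 min = 09:08.

09:08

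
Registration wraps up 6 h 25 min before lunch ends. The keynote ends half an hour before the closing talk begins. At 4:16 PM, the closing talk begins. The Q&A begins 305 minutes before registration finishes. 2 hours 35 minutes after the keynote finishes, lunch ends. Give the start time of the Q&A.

The keynote ends at 4:16 PM − 30 min = 3:46 PM.
Lunch ends at 3:46 PM + 155 min = 6:21 PM.
Registration ends at 6:21 PM − 385 min = 11:56 AM.
The Q&A starts at 11:56 AM − 305 min = 6:51 AM.

6:51 AM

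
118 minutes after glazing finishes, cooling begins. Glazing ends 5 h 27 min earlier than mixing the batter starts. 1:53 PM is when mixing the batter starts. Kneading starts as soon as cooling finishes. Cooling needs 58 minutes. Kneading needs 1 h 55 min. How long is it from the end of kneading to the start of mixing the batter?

Glazing ends at 1:53 PM − 327 min = 8:26 AM.
Cooling starts at 8:26 AM + 118 min = 10:24 AM.
Cooling ends at 10:24 AM + 58 min = 11:22 AM.
So kneading starts at 11:22 AM.
Kneading ends at 11:22 AM + 115 min = 1:17 PM.
From 1:17 PM to 1:53 PM is 36 minutes.

36 minutes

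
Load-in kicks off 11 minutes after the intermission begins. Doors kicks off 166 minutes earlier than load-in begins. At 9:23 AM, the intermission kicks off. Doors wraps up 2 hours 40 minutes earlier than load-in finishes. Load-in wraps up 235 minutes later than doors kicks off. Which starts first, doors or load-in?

doors

Load-in starts at 9:23 AM + 11 min = 9:34 AM.
Doors starts at 9:34 AM − 166 min = 6:48 AM.
Doors starts at 6:48 AM and load-in starts at 9:34 AM, so doors is first.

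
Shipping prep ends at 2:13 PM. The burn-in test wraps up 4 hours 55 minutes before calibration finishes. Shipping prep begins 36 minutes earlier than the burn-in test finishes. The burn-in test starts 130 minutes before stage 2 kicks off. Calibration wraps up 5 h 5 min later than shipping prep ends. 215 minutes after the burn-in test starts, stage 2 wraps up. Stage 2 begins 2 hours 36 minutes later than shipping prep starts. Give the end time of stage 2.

5:48 PM

Calibration ends at 2:13 PM + 305 min = 7:18 PM.
The burn-in test ends at 7:18 PM − 295 min = 2:23 PM.
Shipping prep starts at 2:23 PM − 36 min = 1:47 PM.
Stage 2 starts at 1:47 PM + 156 min = 4:23 PM.
The burn-in test starts at 4:23 PM − 130 min = 2:13 PM.
Stage 2 ends at 2:13 PM + 215 min = 5:48 PM.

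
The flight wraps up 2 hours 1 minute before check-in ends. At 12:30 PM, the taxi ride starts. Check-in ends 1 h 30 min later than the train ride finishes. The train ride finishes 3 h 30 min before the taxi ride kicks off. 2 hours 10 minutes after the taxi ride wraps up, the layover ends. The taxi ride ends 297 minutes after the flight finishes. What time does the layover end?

The train ride ends at 12:30 PM − 210 min = 9:00 AM.
Check-in ends at 9:00 AM + 90 min = 10:30 AM.
The flight ends at 10:30 AM − 121 min = 8:29 AM.
The taxi ride ends at 8:29 AM + 297 min = 1:26 PM.
The layover ends at 1:26 PM + 130 min = 3:36 PM.

3:36 PM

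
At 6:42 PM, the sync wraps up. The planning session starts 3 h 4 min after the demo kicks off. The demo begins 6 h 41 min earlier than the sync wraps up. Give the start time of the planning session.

3:05 PM

The demo starts at 6:42 PM − 401 min = 12:01 PM.
The planning session starts at 12:01 PM + 184 min = 3:05 PM.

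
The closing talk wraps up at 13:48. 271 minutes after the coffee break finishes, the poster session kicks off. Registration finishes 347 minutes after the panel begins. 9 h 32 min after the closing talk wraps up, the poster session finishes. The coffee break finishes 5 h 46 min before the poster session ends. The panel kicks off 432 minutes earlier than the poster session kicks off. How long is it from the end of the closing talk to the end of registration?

The poster session ends at 13:48 + 572 min = 23:20.
The coffee break ends at 23:20 − 346 min = 17:34.
The poster session starts at 17:34 + 271 min = 22:05.
The panel starts at 22:05 − 432 min = 14:53.
Registration ends at 14:53 + 347 min = 20:40.
From 13:48 to 20:40 is 6 hours 52 minutes.

6 hours 52 minutes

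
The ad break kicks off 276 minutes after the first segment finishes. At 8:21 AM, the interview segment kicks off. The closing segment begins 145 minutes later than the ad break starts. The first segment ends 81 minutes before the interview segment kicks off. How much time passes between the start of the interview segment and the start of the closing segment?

The first segment ends at 8:21 AM − 81 min = 7:00 AM.
The ad break starts at 7:00 AM + 276 min = 11:36 AM.
The closing segment starts at 11:36 AM + 145 min = 2:01 PM.
From 8:21 AM to 2:01 PM is 340 minutes.

340 minutes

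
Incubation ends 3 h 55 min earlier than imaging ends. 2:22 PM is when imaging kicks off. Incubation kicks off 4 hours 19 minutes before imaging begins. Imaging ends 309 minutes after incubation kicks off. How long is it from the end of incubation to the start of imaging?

185 minutes

Incubation starts at 2:22 PM − 259 min = 10:03 AM.
Imaging ends at 10:03 AM + 309 min = 3:12 PM.
Incubation ends at 3:12 PM − 235 min = 11:17 AM.
From 11:17 AM to 2:22 PM is 185 minutes.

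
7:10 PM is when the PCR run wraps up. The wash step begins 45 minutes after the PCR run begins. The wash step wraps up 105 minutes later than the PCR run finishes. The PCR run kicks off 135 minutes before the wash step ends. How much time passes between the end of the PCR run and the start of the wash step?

The wash step ends at 7:10 PM + 105 min = 8:55 PM.
The PCR run starts at 8:55 PM − 135 min = 6:40 PM.
The wash step starts at 6:40 PM + 45 min = 7:25 PM.
From 7:10 PM to 7:25 PM is 15 minutes.

15 minutes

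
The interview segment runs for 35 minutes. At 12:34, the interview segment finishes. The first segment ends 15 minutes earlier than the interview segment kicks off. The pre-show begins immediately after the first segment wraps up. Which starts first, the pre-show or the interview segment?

The interview segment starts at 12:34 − 35 min = 11:59.
The first segment ends at 11:59 − 15 min = 11:44.
So the pre-show starts at 11:44.
The pre-show starts at 11:44 and the interview segment starts at 11:59, so the pre-show is first.

the pre-show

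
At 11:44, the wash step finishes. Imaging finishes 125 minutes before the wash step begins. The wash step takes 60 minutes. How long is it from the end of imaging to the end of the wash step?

The wash step starts at 11:44 − 60 min = 10:44.
Imaging ends at 10:44 − 125 min = 08:39.
From 08:39 to 11:44 is 3 hours 5 minutes.

3 hours 5 minutes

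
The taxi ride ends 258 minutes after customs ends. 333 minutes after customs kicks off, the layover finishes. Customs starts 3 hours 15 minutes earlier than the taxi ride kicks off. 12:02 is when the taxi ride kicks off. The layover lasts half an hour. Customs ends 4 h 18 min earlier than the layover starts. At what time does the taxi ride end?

Customs starts at 12:02 − 195 min = 08:47.
The layover ends at 08:47 + 333 min = 14:20.
The layover starts at 14:20 − 30 min = 13:50.
Customs ends at 13:50 − 258 min = 09:32.
The taxi ride ends at 09:32 + 258 min = 13:50.

13:50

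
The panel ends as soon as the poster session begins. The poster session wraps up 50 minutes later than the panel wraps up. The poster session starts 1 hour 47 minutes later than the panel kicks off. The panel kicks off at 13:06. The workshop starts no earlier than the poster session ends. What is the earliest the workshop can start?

The poster session starts at 13:06 + 107 min = 14:53.
So the panel ends at 14:53.
The poster session ends at 14:53 + 50 min = 15:43.
The workshop is bounded by the poster session, so the earliest it can start is 15:43.

15:43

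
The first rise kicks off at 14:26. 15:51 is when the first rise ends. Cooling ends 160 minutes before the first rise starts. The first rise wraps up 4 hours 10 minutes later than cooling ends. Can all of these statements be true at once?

Cooling ends at 14:26 − 160 min = 11:46.
The first rise ends at 11:46 + 250 min = 15:56.
But the first rise is also said to end at 15:51 — a 5-minute conflict.

No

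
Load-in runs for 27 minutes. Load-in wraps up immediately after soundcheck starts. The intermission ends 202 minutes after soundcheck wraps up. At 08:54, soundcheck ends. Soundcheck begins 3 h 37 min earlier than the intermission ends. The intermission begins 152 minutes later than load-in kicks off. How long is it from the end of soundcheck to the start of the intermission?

110 minutes

The intermission ends at 08:54 + 202 min = 12:16.
Soundcheck starts at 12:16 − 217 min = 08:39.
So load-in ends at 08:39.
Load-in starts at 08:39 − 27 min = 08:12.
The intermission starts at 08:12 + 152 min = 10:44.
From 08:54 to 10:44 is 110 minutes.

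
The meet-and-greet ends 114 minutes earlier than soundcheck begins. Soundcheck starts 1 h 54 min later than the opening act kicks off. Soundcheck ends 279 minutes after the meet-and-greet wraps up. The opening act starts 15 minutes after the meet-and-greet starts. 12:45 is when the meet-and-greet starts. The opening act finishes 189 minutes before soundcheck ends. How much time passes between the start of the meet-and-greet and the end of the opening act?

105 minutes

The opening act starts at 12:45 + 15 min = 13:00.
Soundcheck starts at 13:00 + 114 min = 14:54.
The meet-and-greet ends at 14:54 − 114 min = 13:00.
Soundcheck ends at 13:00 + 279 min = 17:39.
The opening act ends at 17:39 − 189 min = 14:30.
From 12:45 to 14:30 is 105 minutes.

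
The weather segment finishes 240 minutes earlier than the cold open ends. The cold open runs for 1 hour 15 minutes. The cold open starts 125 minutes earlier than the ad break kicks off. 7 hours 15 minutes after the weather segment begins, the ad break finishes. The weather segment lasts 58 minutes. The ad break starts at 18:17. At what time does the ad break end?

The cold open starts at 18:17 − 125 min = 16:12.
The cold open ends at 16:12 + 75 min = 17:27.
The weather segment ends at 17:27 − 240 min = 13:27.
The weather segment starts at 13:27 − 58 min = 12:29.
The ad break ends at 12:29 + 435 min = 19:44.

19:44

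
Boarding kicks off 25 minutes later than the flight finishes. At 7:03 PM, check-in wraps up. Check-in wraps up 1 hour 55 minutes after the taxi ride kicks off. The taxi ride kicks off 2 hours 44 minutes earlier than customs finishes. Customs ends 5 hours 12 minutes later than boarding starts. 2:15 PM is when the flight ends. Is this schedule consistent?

Yes

Boarding starts at 2:15 PM + 25 min = 2:40 PM.
Customs ends at 2:40 PM + 312 min = 7:52 PM.
The taxi ride starts at 7:52 PM − 164 min = 5:08 PM.
Check-in ends at 5:08 PM + 115 min = 7:03 PM.
That matches the stated 7:03 PM, so the schedule is consistent.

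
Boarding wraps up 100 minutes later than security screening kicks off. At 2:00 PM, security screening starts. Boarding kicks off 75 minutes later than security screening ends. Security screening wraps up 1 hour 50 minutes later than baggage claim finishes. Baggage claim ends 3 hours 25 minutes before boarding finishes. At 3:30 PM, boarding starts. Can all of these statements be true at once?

Boarding ends at 2:00 PM + 100 min = 3:40 PM.
Baggage claim ends at 3:40 PM − 205 min = 12:15 PM.
Security screening ends at 12:15 PM + 110 min = 2:05 PM.
Boarding starts at 2:05 PM + 75 min = 3:20 PM.
But boarding is also said to start at 3:30 PM — a 10-minute conflict.

No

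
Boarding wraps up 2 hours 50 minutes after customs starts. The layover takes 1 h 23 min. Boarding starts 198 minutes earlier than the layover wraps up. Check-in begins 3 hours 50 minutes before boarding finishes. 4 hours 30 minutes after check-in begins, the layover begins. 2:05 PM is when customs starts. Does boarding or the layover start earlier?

boarding

Boarding ends at 2:05 PM + 170 min = 4:55 PM.
Check-in starts at 4:55 PM − 230 min = 1:05 PM.
The layover starts at 1:05 PM + 270 min = 5:35 PM.
The layover ends at 5:35 PM + 83 min = 6:58 PM.
Boarding starts at 6:58 PM − 198 min = 3:40 PM.
Boarding starts at 3:40 PM and the layover starts at 5:35 PM, so boarding is first.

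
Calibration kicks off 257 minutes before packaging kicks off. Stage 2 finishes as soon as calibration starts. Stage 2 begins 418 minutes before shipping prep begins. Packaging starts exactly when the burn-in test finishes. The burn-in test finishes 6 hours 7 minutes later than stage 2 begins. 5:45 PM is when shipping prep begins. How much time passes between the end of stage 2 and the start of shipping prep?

308 minutes

Stage 2 starts at 5:45 PM − 418 min = 10:47 AM.
The burn-in test ends at 10:47 AM + 367 min = 4:54 PM.
So packaging starts at 4:54 PM.
Calibration starts at 4:54 PM − 257 min = 12:37 PM.
So stage 2 ends at 12:37 PM.
From 12:37 PM to 5:45 PM is 308 minutes.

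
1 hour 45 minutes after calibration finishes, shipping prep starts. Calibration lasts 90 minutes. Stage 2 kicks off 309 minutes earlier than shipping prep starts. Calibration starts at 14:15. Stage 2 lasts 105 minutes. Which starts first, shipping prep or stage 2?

stage 2

Calibration ends at 14:15 + 90 min = 15:45.
Shipping prep starts at 15:45 + 105 min = 17:30.
Stage 2 starts at 17:30 − 309 min = 12:21.
Shipping prep starts at 17:30 and stage 2 starts at 12:21, so stage 2 is first.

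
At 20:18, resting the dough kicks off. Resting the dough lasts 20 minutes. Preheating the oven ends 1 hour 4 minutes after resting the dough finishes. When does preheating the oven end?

21:42

Resting the dough ends at 20:18 + 20 min = 20:38.
Preheating the oven ends at 20:38 + 64 min = 21:42.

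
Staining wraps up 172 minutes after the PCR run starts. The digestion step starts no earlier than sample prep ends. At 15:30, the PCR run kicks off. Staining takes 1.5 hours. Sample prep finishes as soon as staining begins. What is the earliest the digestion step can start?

16:52

Staining ends at 15:30 + 172 min = 18:22.
Staining starts at 18:22 − 90 min = 16:52.
So sample prep ends at 16:52.
The digestion step is bounded by sample prep, so the earliest it can start is 16:52.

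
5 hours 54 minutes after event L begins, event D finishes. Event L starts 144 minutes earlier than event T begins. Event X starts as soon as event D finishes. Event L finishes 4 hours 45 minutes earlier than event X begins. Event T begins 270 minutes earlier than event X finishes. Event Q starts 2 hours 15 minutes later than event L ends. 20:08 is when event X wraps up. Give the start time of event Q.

Event T starts at 20:08 − 270 min = 15:38.
Event L starts at 15:38 − 144 min = 13:14.
Event D ends at 13:14 + 354 min = 19:08.
So event X starts at 19:08.
Event L ends at 19:08 − 285 min = 14:23.
Event Q starts at 14:23 + 135 min = 16:38.

16:38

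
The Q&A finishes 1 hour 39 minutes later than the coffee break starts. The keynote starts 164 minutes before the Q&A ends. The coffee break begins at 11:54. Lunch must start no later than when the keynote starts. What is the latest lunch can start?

The Q&A ends at 11:54 + 99 min = 13:33.
The keynote starts at 13:33 − 164 min = 10:49.
Lunch is bounded by the keynote, so the latest it can start is 10:49.

10:49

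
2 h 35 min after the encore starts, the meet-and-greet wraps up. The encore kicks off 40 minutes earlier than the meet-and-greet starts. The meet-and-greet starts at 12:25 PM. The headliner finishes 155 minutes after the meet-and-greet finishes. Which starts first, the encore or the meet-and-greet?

The encore starts at 12:25 PM − 40 min = 11:45 AM.
The encore starts at 11:45 AM and the meet-and-greet starts at 12:25 PM, so the encore is first.

the encore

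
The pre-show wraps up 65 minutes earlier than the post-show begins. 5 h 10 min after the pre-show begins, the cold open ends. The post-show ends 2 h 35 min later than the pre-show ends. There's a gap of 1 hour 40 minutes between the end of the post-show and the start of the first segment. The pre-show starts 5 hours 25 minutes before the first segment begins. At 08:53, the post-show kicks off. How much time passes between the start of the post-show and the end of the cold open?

The pre-show ends at 08:53 − 65 min = 07:48.
The post-show ends at 07:48 + 155 min = 10:23.
The first segment starts at 10:23 + 100 min = 12:03.
The pre-show starts at 12:03 − 325 min = 06:38.
The cold open ends at 06:38 + 310 min = 11:48.
From 08:53 to 11:48 is 175 minutes.

175 minutes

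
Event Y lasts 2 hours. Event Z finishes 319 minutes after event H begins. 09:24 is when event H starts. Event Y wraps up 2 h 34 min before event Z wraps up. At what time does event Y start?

Event Z ends at 09:24 + 319 min = 14:43.
Event Y ends at 14:43 − 154 min = 12:09.
Event Y starts at 12:09 − 120 min = 10:09.

10:09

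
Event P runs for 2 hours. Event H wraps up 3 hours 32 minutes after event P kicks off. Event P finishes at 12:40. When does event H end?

14:12

Event P starts at 12:40 − 120 min = 10:40.
Event H ends at 10:40 + 212 min = 14:12.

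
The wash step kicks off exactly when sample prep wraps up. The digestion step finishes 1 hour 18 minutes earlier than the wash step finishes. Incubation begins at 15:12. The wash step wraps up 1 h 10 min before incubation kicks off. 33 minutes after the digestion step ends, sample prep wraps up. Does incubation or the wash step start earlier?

the wash step

The wash step ends at 15:12 − 70 min = 14:02.
The digestion step ends at 14:02 − 78 min = 12:44.
Sample prep ends at 12:44 + 33 min = 13:17.
So the wash step starts at 13:17.
Incubation starts at 15:12 and the wash step starts at 13:17, so the wash step is first.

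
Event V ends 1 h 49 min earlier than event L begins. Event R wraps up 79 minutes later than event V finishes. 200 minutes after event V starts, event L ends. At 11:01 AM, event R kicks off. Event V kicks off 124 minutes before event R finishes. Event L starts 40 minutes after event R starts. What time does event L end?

Event L starts at 11:01 AM + 40 min = 11:41 AM.
Event V ends at 11:41 AM − 109 min = 9:52 AM.
Event R ends at 9:52 AM + 79 min = 11:11 AM.
Event V starts at 11:11 AM − 124 min = 9:07 AM.
Event L ends at 9:07 AM + 200 min = 12:27 PM.

12:27 PM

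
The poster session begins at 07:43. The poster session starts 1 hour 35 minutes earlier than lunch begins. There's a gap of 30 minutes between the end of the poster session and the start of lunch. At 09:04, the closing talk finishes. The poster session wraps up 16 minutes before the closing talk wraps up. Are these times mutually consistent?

Yes

The poster session ends at 09:04 − 16 min = 08:48.
Lunch starts at 08:48 + 30 min = 09:18.
The poster session starts at 09:18 − 95 min = 07:43.
That matches the stated 07:43, so the schedule is consistent.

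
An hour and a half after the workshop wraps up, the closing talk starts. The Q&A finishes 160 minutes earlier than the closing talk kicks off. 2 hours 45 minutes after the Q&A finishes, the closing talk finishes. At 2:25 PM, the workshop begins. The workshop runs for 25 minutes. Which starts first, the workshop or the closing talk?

the workshop

The workshop ends at 2:25 PM + 25 min = 2:50 PM.
The closing talk starts at 2:50 PM + 90 min = 4:20 PM.
The workshop starts at 2:25 PM and the closing talk starts at 4:20 PM, so the workshop is first.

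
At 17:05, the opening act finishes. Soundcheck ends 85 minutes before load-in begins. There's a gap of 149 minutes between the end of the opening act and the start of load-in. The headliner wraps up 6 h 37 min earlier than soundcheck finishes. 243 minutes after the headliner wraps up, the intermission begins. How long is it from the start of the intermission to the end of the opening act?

an hour and a half

Load-in starts at 17:05 + 149 min = 19:34.
Soundcheck ends at 19:34 − 85 min = 18:09.
The headliner ends at 18:09 − 397 min = 11:32.
The intermission starts at 11:32 + 243 min = 15:35.
From 15:35 to 17:05 is an hour and a half.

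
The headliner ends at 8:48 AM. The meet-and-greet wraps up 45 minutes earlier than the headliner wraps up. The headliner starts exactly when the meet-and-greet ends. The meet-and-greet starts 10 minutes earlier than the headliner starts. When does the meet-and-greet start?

7:53 AM

The meet-and-greet ends at 8:48 AM − 45 min = 8:03 AM.
So the headliner starts at 8:03 AM.
The meet-and-greet starts at 8:03 AM − 10 min = 7:53 AM.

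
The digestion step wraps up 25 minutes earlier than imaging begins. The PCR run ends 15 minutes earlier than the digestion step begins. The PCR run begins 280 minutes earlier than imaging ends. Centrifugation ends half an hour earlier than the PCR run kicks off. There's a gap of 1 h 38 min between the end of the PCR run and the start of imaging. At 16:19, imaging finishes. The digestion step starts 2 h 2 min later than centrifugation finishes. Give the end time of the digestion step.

The PCR run starts at 16:19 − 280 min = 11:39.
Centrifugation ends at 11:39 − 30 min = 11:09.
The digestion step starts at 11:09 + 122 min = 13:11.
The PCR run ends at 13:11 − 15 min = 12:56.
Imaging starts at 12:56 + 98 min = 14:34.
The digestion step ends at 14:34 − 25 min = 14:09.

14:09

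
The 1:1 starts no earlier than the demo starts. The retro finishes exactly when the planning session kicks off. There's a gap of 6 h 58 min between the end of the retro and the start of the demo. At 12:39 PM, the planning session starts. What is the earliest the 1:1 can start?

7:37 PM

The retro ends at 12:39 PM.
The demo starts at 12:39 PM + 418 min = 7:37 PM.
The 1:1 is bounded by the demo, so the earliest it can start is 7:37 PM.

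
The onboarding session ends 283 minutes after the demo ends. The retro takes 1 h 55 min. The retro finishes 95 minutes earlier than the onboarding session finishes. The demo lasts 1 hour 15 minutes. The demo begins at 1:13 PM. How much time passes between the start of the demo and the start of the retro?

2 h 28 min

The demo ends at 1:13 PM + 75 min = 2:28 PM.
The onboarding session ends at 2:28 PM + 283 min = 7:11 PM.
The retro ends at 7:11 PM − 95 min = 5:36 PM.
The retro starts at 5:36 PM − 115 min = 3:41 PM.
From 1:13 PM to 3:41 PM is 2 h 28 min.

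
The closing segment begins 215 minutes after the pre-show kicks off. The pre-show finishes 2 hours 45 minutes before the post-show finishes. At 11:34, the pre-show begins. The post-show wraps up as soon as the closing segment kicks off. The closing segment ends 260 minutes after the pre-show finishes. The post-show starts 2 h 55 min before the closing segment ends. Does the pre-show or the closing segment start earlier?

the pre-show

The closing segment starts at 11:34 + 215 min = 15:09.
The pre-show starts at 11:34 and the closing segment starts at 15:09, so the pre-show is first.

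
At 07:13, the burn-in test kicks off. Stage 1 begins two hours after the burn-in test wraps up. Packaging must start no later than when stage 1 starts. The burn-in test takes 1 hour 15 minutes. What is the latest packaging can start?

The burn-in test ends at 07:13 + 75 min = 08:28.
Stage 1 starts at 08:28 + 120 min = 10:28.
Packaging is bounded by stage 1, so the latest it can start is 10:28.

10:28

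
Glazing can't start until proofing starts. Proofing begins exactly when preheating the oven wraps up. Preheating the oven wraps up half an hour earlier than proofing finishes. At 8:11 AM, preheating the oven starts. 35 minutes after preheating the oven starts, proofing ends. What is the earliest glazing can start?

8:16 AM

Proofing ends at 8:11 AM + 35 min = 8:46 AM.
Preheating the oven ends at 8:46 AM − 30 min = 8:16 AM.
So proofing starts at 8:16 AM.
Glazing is bounded by proofing, so the earliest it can start is 8:16 AM.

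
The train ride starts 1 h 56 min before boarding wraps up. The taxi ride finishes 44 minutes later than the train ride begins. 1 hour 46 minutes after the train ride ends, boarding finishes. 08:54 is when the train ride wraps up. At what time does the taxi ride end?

09:28

Boarding ends at 08:54 + 106 min = 10:40.
The train ride starts at 10:40 − 116 min = 08:44.
The taxi ride ends at 08:44 + 44 min = 09:28.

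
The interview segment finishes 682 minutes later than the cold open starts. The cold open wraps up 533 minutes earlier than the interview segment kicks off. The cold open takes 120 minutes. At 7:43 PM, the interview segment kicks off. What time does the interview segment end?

8:12 PM

The cold open ends at 7:43 PM − 533 min = 10:50 AM.
The cold open starts at 10:50 AM − 120 min = 8:50 AM.
The interview segment ends at 8:50 AM + 682 min = 8:12 PM.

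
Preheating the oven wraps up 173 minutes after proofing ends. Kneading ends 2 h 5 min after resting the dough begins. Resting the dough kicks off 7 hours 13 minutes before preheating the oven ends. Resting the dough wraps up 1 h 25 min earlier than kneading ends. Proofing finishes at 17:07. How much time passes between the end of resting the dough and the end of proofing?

Preheating the oven ends at 17:07 + 173 min = 20:00.
Resting the dough starts at 20:00 − 433 min = 12:47.
Kneading ends at 12:47 + 125 min = 14:52.
Resting the dough ends at 14:52 − 85 min = 13:27.
From 13:27 to 17:07 is 3 h 40 min.

3 h 40 min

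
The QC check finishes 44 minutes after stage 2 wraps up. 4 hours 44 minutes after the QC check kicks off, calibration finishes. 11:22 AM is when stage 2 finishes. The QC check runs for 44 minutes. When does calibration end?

4:06 PM

The QC check ends at 11:22 AM + 44 min = 12:06 PM.
The QC check starts at 12:06 PM − 44 min = 11:22 AM.
Calibration ends at 11:22 AM + 284 min = 4:06 PM.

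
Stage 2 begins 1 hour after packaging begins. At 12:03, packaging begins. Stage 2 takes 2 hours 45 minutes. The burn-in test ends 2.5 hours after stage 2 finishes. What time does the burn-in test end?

Stage 2 starts at 12:03 + 60 min = 13:03.
Stage 2 ends at 13:03 + 165 min = 15:48.
The burn-in test ends at 15:48 + 150 min = 18:18.

18:18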